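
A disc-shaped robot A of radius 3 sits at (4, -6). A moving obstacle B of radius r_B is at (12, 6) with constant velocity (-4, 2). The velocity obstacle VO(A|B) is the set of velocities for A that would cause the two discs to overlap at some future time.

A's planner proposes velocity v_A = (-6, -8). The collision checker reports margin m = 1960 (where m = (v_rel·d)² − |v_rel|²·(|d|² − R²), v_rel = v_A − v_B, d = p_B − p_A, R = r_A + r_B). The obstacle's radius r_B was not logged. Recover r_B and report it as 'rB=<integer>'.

m = 1960
d = (8, 12);  v_rel = (-2, -10),  |v_rel|² = 104
v_rel×d = (-2)·(12) − (-10)·(8) = 56
since m = R²·104 − 56²:  R² = (3136 + 1960) / 104 = 49
R = √49 = 7  ⇒  r_B = 7 − 3 = 4

rB=4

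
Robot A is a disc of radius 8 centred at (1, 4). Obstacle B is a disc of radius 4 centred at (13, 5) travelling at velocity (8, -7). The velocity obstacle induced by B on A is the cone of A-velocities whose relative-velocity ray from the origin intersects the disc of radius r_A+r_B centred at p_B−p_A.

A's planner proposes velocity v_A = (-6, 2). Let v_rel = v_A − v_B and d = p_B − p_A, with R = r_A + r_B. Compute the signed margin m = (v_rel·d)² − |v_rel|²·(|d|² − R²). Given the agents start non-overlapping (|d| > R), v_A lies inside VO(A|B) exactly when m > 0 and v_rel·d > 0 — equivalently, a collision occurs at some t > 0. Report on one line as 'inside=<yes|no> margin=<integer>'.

d = (12, 1),  |d|² = 145;  R = 8+4 = 12,  c = 145−12² = 1
v_rel = (-14, 9),  |v_rel|² = 277;  v_rel·d = (-14)·(12) + (9)·(1) = -159
277·t² + 318·t + 1 = 0  ⇒  m = (-159)² − 277·1 = 25004
m = 25004 > 0,  v_rel·d = -159 < 0  ⇒  outside

inside=no margin=25004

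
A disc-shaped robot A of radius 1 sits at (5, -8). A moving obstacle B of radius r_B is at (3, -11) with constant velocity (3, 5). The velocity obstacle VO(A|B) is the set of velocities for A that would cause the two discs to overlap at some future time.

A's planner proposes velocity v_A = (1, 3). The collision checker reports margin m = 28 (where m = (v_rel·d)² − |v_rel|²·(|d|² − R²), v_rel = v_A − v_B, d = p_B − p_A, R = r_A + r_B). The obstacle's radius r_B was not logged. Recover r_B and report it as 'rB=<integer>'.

m = 28
d = (-2, -3);  v_rel = (-2, -2),  |v_rel|² = 8
v_rel×d = (-2)·(-3) − (-2)·(-2) = 2
since m = R²·8 − 2²:  R² = (4 + 28) / 8 = 4
R = √4 = 2  ⇒  r_B = 2 − 1 = 1

rB=1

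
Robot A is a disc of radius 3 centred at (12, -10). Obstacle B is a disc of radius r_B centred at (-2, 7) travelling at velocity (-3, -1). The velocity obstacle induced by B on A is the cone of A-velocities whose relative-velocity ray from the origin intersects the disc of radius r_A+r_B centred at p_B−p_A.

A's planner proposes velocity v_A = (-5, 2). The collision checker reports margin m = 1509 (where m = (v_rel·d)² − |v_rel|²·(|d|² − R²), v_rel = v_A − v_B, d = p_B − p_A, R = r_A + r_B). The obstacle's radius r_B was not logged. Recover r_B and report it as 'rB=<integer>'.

m = 1509
d = (-14, 17);  v_rel = (-2, 3),  |v_rel|² = 13
v_rel×d = (-2)·(17) − (3)·(-14) = 8
since m = R²·13 − 8²:  R² = (64 + 1509) / 13 = 121
R = √121 = 11  ⇒  r_B = 11 − 3 = 8

rB=8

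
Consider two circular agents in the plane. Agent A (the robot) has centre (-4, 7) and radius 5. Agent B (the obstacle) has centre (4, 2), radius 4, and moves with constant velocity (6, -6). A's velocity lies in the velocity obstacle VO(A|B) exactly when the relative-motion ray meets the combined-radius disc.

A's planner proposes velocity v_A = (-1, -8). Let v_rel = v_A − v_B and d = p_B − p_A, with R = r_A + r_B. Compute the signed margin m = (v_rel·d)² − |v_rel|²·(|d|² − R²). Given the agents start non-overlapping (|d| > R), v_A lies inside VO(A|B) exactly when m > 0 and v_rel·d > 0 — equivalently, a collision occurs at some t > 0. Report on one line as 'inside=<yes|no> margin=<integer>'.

d = (8, -5),  |d|² = 89;  R = 5+4 = 9,  c = 89−9² = 8
v_rel = (-7, -2),  |v_rel|² = 53;  v_rel·d = (-7)·(8) + (-2)·(-5) = -46
53·t² + 92·t + 8 = 0  ⇒  m = (-46)² − 53·8 = 1692
m = 1692 > 0,  v_rel·d = -46 < 0  ⇒  outside

inside=no margin=1692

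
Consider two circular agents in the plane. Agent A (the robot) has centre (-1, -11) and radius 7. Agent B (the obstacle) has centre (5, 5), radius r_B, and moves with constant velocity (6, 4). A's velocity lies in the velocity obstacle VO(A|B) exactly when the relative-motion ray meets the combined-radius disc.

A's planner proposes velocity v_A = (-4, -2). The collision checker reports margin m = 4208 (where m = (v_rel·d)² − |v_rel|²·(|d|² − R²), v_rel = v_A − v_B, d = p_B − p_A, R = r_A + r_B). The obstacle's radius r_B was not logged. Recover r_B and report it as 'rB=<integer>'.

m = 4208
d = (6, 16);  v_rel = (-10, -6),  |v_rel|² = 136
v_rel×d = (-10)·(16) − (-6)·(6) = -124
since m = R²·136 − (-124)²:  R² = (15376 + 4208) / 136 = 144
R = √144 = 12  ⇒  r_B = 12 − 7 = 5

rB=5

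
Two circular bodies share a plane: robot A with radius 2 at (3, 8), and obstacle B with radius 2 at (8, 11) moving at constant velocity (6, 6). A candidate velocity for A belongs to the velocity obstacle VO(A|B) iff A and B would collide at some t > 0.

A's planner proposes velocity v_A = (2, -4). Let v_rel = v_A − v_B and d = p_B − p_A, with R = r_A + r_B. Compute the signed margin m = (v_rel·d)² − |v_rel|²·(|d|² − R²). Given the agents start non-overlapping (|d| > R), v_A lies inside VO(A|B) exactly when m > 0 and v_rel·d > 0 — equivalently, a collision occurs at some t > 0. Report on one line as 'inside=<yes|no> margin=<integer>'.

d = (5, 3),  |d|² = 34;  R = 2+2 = 4,  c = 34−4² = 18
v_rel = (-4, -10),  |v_rel|² = 116;  v_rel·d = (-4)·(5) + (-10)·(3) = -50
116·t² + 100·t + 18 = 0  ⇒  m = (-50)² − 116·18 = 412
m = 412 > 0,  v_rel·d = -50 < 0  ⇒  outside

inside=no margin=412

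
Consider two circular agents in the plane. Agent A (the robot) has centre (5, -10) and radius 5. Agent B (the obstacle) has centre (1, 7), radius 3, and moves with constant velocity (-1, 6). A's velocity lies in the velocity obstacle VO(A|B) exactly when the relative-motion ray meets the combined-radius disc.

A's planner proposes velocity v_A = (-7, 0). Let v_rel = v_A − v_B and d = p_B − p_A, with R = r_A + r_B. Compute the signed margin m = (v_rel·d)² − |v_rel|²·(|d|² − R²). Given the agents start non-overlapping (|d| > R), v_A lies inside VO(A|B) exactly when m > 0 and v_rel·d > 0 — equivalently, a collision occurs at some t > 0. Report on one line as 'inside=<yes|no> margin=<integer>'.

d = (-4, 17),  |d|² = 305;  R = 5+3 = 8,  c = 305−8² = 241
v_rel = (-6, -6),  |v_rel|² = 72;  v_rel·d = (-6)·(-4) + (-6)·(17) = -78
72·t² + 156·t + 241 = 0  ⇒  m = (-78)² − 72·241 = -11268
m = -11268 < 0,  v_rel·d = -78 < 0  ⇒  outside

inside=no margin=-11268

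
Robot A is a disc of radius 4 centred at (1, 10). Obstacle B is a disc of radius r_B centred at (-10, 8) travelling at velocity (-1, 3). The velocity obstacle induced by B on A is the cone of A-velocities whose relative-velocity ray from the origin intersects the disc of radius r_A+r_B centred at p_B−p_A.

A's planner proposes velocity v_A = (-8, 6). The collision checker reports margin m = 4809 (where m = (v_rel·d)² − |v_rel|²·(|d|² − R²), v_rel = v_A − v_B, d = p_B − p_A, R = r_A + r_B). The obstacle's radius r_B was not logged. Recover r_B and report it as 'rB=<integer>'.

m = 4809
d = (-11, -2);  v_rel = (-7, 3),  |v_rel|² = 58
v_rel×d = (-7)·(-2) − (3)·(-11) = 47
since m = R²·58 − 47²:  R² = (2209 + 4809) / 58 = 121
R = √121 = 11  ⇒  r_B = 11 − 4 = 7

rB=7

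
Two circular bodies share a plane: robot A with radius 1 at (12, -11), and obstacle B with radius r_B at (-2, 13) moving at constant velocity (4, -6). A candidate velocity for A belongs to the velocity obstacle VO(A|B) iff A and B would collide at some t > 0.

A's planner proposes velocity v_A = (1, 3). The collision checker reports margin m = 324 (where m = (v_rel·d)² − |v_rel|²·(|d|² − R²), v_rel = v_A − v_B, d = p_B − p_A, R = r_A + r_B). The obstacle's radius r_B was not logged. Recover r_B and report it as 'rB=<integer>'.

m = 324
d = (-14, 24);  v_rel = (-3, 9),  |v_rel|² = 90
v_rel×d = (-3)·(24) − (9)·(-14) = 54
since m = R²·90 − 54²:  R² = (2916 + 324) / 90 = 36
R = √36 = 6  ⇒  r_B = 6 − 1 = 5

rB=5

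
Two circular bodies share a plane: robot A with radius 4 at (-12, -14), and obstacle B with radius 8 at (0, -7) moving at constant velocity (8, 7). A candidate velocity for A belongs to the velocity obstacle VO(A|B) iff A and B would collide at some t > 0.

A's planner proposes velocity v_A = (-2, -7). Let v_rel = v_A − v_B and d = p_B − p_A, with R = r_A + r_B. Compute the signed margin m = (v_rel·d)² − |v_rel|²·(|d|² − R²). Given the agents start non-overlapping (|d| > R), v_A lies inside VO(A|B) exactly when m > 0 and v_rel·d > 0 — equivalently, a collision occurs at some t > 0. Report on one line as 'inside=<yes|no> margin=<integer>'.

d = (12, 7),  |d|² = 193;  R = 4+8 = 12,  c = 193−12² = 49
v_rel = (-10, -14),  |v_rel|² = 296;  v_rel·d = (-10)·(12) + (-14)·(7) = -218
296·t² + 436·t + 49 = 0  ⇒  m = (-218)² − 296·49 = 33020
m = 33020 > 0,  v_rel·d = -218 < 0  ⇒  outside

inside=no margin=33020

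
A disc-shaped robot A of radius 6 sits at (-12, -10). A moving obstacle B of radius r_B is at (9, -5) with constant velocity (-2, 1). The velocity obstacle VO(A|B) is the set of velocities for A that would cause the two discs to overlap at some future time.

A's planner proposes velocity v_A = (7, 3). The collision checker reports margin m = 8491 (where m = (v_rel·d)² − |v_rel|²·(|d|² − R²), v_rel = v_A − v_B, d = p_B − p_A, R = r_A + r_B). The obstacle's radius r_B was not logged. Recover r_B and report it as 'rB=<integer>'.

m = 8491
d = (21, 5);  v_rel = (9, 2),  |v_rel|² = 85
v_rel×d = (9)·(5) − (2)·(21) = 3
since m = R²·85 − 3²:  R² = (9 + 8491) / 85 = 100
R = √100 = 10  ⇒  r_B = 10 − 6 = 4

rB=4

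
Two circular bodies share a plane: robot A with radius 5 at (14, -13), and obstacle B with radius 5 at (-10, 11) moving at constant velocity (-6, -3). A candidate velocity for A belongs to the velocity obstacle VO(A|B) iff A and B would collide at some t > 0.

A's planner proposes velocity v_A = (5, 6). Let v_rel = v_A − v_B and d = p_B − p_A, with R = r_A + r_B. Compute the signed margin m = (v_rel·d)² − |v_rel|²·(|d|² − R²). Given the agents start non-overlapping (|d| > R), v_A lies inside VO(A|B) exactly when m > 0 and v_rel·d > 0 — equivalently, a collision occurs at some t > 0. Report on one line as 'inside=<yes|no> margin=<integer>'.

d = (-24, 24),  |d|² = 1152;  R = 5+5 = 10,  c = 1152−10² = 1052
v_rel = (11, 9),  |v_rel|² = 202;  v_rel·d = (11)·(-24) + (9)·(24) = -48
202·t² + 96·t + 1052 = 0  ⇒  m = (-48)² − 202·1052 = -210200
m = -210200 < 0,  v_rel·d = -48 < 0  ⇒  outside

inside=no margin=-210200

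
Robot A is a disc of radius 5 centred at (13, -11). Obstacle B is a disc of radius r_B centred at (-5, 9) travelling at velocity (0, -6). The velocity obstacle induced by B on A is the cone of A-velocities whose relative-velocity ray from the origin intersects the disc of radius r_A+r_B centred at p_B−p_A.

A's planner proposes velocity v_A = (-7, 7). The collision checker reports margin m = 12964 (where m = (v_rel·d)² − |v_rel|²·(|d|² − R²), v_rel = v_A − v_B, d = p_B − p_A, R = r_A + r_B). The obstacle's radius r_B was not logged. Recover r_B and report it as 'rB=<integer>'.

m = 12964
d = (-18, 20);  v_rel = (-7, 13),  |v_rel|² = 218
v_rel×d = (-7)·(20) − (13)·(-18) = 94
since m = R²·218 − 94²:  R² = (8836 + 12964) / 218 = 100
R = √100 = 10  ⇒  r_B = 10 − 5 = 5

rB=5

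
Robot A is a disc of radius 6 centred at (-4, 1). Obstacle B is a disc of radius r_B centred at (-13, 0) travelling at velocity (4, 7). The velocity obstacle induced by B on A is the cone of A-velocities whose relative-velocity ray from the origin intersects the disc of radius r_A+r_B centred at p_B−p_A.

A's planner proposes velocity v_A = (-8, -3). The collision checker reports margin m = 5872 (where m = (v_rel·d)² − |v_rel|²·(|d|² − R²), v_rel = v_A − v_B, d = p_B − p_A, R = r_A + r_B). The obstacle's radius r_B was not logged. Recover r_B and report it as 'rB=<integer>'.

m = 5872
d = (-9, -1);  v_rel = (-12, -10),  |v_rel|² = 244
v_rel×d = (-12)·(-1) − (-10)·(-9) = -78
since m = R²·244 − (-78)²:  R² = (6084 + 5872) / 244 = 49
R = √49 = 7  ⇒  r_B = 7 − 6 = 1

rB=1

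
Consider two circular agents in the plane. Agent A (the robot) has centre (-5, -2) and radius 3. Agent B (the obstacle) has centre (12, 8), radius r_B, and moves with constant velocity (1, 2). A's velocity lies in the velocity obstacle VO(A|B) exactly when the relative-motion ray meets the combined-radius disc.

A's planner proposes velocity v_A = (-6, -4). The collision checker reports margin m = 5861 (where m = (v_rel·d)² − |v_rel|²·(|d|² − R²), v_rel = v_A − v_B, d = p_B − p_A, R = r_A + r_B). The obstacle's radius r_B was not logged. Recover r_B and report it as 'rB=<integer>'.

m = 5861
d = (17, 10);  v_rel = (-7, -6),  |v_rel|² = 85
v_rel×d = (-7)·(10) − (-6)·(17) = 32
since m = R²·85 − 32²:  R² = (1024 + 5861) / 85 = 81
R = √81 = 9  ⇒  r_B = 9 − 3 = 6

rB=6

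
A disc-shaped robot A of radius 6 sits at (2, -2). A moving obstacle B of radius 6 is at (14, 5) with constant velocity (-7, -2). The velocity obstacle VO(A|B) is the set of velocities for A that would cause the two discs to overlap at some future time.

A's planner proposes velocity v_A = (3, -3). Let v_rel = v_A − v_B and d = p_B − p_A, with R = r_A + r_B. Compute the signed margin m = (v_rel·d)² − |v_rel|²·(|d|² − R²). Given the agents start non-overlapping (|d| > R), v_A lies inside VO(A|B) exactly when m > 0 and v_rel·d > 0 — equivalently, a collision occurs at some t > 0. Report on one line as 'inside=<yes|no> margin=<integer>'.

d = (12, 7),  |d|² = 193;  R = 6+6 = 12,  c = 193−12² = 49
v_rel = (10, -1),  |v_rel|² = 101;  v_rel·d = (10)·(12) + (-1)·(7) = 113
101·t² − 226·t + 49 = 0  ⇒  m = 113² − 101·49 = 7820
m = 7820 > 0,  v_rel·d = 113 > 0  ⇒  inside

inside=yes margin=7820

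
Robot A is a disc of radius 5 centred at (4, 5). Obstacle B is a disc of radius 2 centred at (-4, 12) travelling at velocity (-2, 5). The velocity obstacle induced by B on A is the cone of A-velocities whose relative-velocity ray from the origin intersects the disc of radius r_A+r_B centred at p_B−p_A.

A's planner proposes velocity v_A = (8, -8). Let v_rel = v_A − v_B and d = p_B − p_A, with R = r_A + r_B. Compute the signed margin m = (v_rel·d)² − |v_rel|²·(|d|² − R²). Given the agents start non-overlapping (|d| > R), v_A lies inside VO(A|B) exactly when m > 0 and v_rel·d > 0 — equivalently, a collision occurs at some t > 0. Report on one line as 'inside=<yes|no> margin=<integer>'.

d = (-8, 7),  |d|² = 113;  R = 5+2 = 7,  c = 113−7² = 64
v_rel = (10, -13),  |v_rel|² = 269;  v_rel·d = (10)·(-8) + (-13)·(7) = -171
269·t² + 342·t + 64 = 0  ⇒  m = (-171)² − 269·64 = 12025
m = 12025 > 0,  v_rel·d = -171 < 0  ⇒  outside

inside=no margin=12025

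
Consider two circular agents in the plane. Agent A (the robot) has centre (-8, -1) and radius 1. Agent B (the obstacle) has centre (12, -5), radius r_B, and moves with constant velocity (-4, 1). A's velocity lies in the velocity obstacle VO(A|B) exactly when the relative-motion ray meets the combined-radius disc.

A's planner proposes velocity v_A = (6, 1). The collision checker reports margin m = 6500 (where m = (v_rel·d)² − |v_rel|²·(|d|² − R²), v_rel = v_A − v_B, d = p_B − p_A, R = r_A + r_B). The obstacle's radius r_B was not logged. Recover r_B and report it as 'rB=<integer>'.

m = 6500
d = (20, -4);  v_rel = (10, 0),  |v_rel|² = 100
v_rel×d = (10)·(-4) − (0)·(20) = -40
since m = R²·100 − (-40)²:  R² = (1600 + 6500) / 100 = 81
R = √81 = 9  ⇒  r_B = 9 − 1 = 8

rB=8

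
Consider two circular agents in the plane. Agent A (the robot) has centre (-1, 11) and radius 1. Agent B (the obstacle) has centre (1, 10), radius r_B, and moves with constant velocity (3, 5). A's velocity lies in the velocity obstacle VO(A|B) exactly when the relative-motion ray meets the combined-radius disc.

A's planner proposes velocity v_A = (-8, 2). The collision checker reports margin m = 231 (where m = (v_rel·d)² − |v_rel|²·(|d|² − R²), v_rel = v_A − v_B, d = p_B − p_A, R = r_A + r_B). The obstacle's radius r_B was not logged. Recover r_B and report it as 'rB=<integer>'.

m = 231
d = (2, -1);  v_rel = (-11, -3),  |v_rel|² = 130
v_rel×d = (-11)·(-1) − (-3)·(2) = 17
since m = R²·130 − 17²:  R² = (289 + 231) / 130 = 4
R = √4 = 2  ⇒  r_B = 2 − 1 = 1

rB=1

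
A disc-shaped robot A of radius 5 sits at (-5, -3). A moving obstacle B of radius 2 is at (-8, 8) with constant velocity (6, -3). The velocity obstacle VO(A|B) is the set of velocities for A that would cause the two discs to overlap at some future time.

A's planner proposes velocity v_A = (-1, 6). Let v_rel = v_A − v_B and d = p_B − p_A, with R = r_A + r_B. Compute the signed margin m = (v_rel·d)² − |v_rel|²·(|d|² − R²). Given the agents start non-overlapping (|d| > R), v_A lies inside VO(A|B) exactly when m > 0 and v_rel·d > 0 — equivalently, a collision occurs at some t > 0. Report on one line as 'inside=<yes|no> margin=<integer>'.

d = (-3, 11),  |d|² = 130;  R = 5+2 = 7,  c = 130−7² = 81
v_rel = (-7, 9),  |v_rel|² = 130;  v_rel·d = (-7)·(-3) + (9)·(11) = 120
130·t² − 240·t + 81 = 0  ⇒  m = 120² − 130·81 = 3870
m = 3870 > 0,  v_rel·d = 120 > 0  ⇒  inside

inside=yes margin=3870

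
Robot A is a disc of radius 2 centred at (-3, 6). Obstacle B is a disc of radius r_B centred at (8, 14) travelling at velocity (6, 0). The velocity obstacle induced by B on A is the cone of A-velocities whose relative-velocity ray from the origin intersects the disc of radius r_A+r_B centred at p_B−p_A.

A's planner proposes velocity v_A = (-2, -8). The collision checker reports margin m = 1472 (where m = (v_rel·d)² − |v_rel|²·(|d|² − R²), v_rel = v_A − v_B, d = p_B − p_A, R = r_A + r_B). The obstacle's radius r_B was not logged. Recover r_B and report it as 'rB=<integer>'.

m = 1472
d = (11, 8);  v_rel = (-8, -8),  |v_rel|² = 128
v_rel×d = (-8)·(8) − (-8)·(11) = 24
since m = R²·128 − 24²:  R² = (576 + 1472) / 128 = 16
R = √16 = 4  ⇒  r_B = 4 − 2 = 2

rB=2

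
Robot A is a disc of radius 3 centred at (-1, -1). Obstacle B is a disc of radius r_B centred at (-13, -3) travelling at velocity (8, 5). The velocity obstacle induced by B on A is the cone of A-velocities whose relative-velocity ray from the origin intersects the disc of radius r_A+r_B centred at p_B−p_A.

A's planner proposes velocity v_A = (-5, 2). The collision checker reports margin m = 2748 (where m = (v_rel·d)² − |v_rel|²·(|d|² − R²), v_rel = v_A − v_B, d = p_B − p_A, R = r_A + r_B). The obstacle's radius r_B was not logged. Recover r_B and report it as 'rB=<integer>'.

m = 2748
d = (-12, -2);  v_rel = (-13, -3),  |v_rel|² = 178
v_rel×d = (-13)·(-2) − (-3)·(-12) = -10
since m = R²·178 − (-10)²:  R² = (100 + 2748) / 178 = 16
R = √16 = 4  ⇒  r_B = 4 − 3 = 1

rB=1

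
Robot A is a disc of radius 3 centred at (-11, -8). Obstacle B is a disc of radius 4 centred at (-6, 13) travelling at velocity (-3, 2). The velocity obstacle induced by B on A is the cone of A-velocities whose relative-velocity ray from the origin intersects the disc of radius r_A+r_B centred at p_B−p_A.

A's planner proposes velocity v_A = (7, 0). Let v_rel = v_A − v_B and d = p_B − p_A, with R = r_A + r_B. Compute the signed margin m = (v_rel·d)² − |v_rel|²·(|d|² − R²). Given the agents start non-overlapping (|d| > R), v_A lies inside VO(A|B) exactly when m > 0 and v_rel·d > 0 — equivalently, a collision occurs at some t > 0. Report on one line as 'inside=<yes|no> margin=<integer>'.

d = (5, 21),  |d|² = 466;  R = 3+4 = 7,  c = 466−7² = 417
v_rel = (10, -2),  |v_rel|² = 104;  v_rel·d = (10)·(5) + (-2)·(21) = 8
104·t² − 16·t + 417 = 0  ⇒  m = 8² − 104·417 = -43304
m = -43304 < 0,  v_rel·d = 8 > 0  ⇒  outside

inside=no margin=-43304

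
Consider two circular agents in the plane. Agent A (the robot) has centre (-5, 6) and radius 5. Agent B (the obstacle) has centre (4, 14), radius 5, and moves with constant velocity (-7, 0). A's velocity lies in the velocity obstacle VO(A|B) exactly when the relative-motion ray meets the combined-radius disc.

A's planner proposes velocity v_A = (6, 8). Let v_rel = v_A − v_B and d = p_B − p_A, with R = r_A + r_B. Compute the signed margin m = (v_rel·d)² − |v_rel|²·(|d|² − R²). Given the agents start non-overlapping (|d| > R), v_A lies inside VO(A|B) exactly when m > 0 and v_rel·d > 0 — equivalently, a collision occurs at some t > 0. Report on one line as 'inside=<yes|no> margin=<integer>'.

d = (9, 8),  |d|² = 145;  R = 5+5 = 10,  c = 145−10² = 45
v_rel = (13, 8),  |v_rel|² = 233;  v_rel·d = (13)·(9) + (8)·(8) = 181
233·t² − 362·t + 45 = 0  ⇒  m = 181² − 233·45 = 22276
m = 22276 > 0,  v_rel·d = 181 > 0  ⇒  inside

inside=yes margin=22276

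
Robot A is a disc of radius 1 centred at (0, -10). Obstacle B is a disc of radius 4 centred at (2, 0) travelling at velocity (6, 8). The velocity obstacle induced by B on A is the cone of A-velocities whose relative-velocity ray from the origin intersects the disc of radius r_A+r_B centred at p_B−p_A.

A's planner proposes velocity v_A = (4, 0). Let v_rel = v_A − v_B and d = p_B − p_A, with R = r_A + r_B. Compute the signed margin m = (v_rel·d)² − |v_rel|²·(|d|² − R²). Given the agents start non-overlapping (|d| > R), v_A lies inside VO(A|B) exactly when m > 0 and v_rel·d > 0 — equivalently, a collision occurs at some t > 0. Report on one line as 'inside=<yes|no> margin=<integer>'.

d = (2, 10),  |d|² = 104;  R = 1+4 = 5,  c = 104−5² = 79
v_rel = (-2, -8),  |v_rel|² = 68;  v_rel·d = (-2)·(2) + (-8)·(10) = -84
68·t² + 168·t + 79 = 0  ⇒  m = (-84)² − 68·79 = 1684
m = 1684 > 0,  v_rel·d = -84 < 0  ⇒  outside

inside=no margin=1684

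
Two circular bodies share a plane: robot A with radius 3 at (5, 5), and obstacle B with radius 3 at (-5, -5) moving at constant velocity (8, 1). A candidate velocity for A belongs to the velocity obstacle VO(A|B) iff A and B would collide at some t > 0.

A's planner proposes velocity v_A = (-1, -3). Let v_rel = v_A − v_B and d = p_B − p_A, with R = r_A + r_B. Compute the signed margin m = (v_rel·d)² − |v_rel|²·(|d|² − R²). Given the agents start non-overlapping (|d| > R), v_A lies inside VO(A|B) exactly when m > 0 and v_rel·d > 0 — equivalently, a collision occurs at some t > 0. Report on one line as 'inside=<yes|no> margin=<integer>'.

d = (-10, -10),  |d|² = 200;  R = 3+3 = 6,  c = 200−6² = 164
v_rel = (-9, -4),  |v_rel|² = 97;  v_rel·d = (-9)·(-10) + (-4)·(-10) = 130
97·t² − 260·t + 164 = 0  ⇒  m = 130² − 97·164 = 992
m = 992 > 0,  v_rel·d = 130 > 0  ⇒  inside

inside=yes margin=992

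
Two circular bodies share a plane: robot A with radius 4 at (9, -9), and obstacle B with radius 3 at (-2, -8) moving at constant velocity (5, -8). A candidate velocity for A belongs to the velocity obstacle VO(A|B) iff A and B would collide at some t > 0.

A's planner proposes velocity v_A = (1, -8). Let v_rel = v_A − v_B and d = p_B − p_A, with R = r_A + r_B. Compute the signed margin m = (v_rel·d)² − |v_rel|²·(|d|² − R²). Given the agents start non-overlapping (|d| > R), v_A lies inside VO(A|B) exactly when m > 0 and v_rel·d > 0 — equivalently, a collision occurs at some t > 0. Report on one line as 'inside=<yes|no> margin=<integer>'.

d = (-11, 1),  |d|² = 122;  R = 4+3 = 7,  c = 122−7² = 73
v_rel = (-4, 0),  |v_rel|² = 16;  v_rel·d = (-4)·(-11) + (0)·(1) = 44
16·t² − 88·t + 73 = 0  ⇒  m = 44² − 16·73 = 768
m = 768 > 0,  v_rel·d = 44 > 0  ⇒  inside

inside=yes margin=768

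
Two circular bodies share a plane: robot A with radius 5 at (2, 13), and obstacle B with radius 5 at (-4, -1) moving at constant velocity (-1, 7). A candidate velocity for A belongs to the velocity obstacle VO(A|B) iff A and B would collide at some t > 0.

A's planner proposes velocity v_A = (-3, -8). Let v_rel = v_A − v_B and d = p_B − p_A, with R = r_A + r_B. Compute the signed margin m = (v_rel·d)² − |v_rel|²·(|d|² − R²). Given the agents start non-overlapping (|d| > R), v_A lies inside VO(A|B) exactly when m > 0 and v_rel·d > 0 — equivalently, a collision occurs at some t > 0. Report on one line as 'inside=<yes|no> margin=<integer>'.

d = (-6, -14),  |d|² = 232;  R = 5+5 = 10,  c = 232−10² = 132
v_rel = (-2, -15),  |v_rel|² = 229;  v_rel·d = (-2)·(-6) + (-15)·(-14) = 222
229·t² − 444·t + 132 = 0  ⇒  m = 222² − 229·132 = 19056
m = 19056 > 0,  v_rel·d = 222 > 0  ⇒  inside

inside=yes margin=19056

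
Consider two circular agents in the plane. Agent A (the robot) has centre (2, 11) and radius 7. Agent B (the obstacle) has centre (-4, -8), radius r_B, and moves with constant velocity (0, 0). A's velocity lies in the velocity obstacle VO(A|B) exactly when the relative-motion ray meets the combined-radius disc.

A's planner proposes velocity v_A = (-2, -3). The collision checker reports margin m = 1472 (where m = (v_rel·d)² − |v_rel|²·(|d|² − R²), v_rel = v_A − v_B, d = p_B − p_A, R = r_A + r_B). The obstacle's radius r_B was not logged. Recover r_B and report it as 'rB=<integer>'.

m = 1472
d = (-6, -19);  v_rel = (-2, -3),  |v_rel|² = 13
v_rel×d = (-2)·(-19) − (-3)·(-6) = 20
since m = R²·13 − 20²:  R² = (400 + 1472) / 13 = 144
R = √144 = 12  ⇒  r_B = 12 − 7 = 5

rB=5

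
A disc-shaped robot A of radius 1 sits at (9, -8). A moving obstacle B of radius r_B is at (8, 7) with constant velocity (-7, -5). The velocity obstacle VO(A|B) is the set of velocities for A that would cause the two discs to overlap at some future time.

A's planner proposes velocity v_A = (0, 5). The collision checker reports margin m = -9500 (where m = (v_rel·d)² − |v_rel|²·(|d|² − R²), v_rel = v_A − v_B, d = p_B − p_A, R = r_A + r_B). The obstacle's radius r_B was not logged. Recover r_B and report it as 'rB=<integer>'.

m = -9500
d = (-1, 15);  v_rel = (7, 10),  |v_rel|² = 149
v_rel×d = (7)·(15) − (10)·(-1) = 115
since m = R²·149 − 115²:  R² = (13225 + -9500) / 149 = 25
R = √25 = 5  ⇒  r_B = 5 − 1 = 4

rB=4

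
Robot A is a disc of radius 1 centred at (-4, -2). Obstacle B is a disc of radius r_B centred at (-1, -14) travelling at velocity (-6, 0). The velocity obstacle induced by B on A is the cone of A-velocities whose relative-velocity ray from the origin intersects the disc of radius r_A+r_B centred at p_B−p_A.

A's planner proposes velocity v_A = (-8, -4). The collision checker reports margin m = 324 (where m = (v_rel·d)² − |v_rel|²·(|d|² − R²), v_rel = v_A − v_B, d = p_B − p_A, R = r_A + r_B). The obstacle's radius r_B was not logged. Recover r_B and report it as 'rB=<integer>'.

m = 324
d = (3, -12);  v_rel = (-2, -4),  |v_rel|² = 20
v_rel×d = (-2)·(-12) − (-4)·(3) = 36
since m = R²·20 − 36²:  R² = (1296 + 324) / 20 = 81
R = √81 = 9  ⇒  r_B = 9 − 1 = 8

rB=8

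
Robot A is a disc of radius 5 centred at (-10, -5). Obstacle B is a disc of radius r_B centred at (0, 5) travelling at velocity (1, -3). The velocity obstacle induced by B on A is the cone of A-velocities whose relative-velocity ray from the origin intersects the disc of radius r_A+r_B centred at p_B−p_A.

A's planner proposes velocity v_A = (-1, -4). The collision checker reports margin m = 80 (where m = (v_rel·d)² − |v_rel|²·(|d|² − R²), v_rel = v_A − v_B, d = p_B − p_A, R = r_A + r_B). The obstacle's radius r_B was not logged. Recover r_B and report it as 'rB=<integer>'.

m = 80
d = (10, 10);  v_rel = (-2, -1),  |v_rel|² = 5
v_rel×d = (-2)·(10) − (-1)·(10) = -10
since m = R²·5 − (-10)²:  R² = (100 + 80) / 5 = 36
R = √36 = 6  ⇒  r_B = 6 − 5 = 1

rB=1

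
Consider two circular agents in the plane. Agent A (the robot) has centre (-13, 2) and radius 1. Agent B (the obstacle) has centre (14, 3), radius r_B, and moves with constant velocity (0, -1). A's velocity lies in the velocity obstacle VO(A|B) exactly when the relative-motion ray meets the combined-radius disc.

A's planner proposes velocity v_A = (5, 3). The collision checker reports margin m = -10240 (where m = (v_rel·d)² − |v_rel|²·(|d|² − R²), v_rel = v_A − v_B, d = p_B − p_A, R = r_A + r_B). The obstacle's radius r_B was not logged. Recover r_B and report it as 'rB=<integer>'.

m = -10240
d = (27, 1);  v_rel = (5, 4),  |v_rel|² = 41
v_rel×d = (5)·(1) − (4)·(27) = -103
since m = R²·41 − (-103)²:  R² = (10609 + -10240) / 41 = 9
R = √9 = 3  ⇒  r_B = 3 − 1 = 2

rB=2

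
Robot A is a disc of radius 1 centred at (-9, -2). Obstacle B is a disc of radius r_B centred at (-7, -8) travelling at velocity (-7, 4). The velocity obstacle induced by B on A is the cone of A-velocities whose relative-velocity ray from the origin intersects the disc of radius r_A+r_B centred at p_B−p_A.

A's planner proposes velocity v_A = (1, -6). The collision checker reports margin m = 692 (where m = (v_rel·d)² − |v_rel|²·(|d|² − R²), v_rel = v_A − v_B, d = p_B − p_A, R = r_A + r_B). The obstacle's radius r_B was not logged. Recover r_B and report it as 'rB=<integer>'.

m = 692
d = (2, -6);  v_rel = (8, -10),  |v_rel|² = 164
v_rel×d = (8)·(-6) − (-10)·(2) = -28
since m = R²·164 − (-28)²:  R² = (784 + 692) / 164 = 9
R = √9 = 3  ⇒  r_B = 3 − 1 = 2

rB=2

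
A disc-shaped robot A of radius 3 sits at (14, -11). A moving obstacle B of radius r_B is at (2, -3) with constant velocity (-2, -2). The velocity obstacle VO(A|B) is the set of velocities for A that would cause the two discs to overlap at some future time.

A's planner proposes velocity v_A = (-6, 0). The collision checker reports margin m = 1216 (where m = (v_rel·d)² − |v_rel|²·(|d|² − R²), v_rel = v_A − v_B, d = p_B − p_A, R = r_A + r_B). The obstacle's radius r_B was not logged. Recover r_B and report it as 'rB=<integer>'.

m = 1216
d = (-12, 8);  v_rel = (-4, 2),  |v_rel|² = 20
v_rel×d = (-4)·(8) − (2)·(-12) = -8
since m = R²·20 − (-8)²:  R² = (64 + 1216) / 20 = 64
R = √64 = 8  ⇒  r_B = 8 − 3 = 5

rB=5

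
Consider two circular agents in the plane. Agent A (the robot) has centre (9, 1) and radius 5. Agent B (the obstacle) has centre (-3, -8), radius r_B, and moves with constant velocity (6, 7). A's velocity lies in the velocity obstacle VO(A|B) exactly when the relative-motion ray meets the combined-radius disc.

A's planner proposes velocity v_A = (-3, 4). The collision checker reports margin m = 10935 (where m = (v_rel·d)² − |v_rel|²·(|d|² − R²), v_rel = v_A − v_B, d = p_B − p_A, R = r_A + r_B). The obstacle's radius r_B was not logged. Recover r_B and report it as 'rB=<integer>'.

m = 10935
d = (-12, -9);  v_rel = (-9, -3),  |v_rel|² = 90
v_rel×d = (-9)·(-9) − (-3)·(-12) = 45
since m = R²·90 − 45²:  R² = (2025 + 10935) / 90 = 144
R = √144 = 12  ⇒  r_B = 12 − 5 = 7

rB=7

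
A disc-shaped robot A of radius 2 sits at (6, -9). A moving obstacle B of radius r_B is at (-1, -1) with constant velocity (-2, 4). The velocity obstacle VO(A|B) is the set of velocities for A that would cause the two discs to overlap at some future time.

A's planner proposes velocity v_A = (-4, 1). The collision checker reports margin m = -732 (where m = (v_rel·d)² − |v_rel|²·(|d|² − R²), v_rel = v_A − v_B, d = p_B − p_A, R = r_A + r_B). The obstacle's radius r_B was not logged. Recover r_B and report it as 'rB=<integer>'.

m = -732
d = (-7, 8);  v_rel = (-2, -3),  |v_rel|² = 13
v_rel×d = (-2)·(8) − (-3)·(-7) = -37
since m = R²·13 − (-37)²:  R² = (1369 + -732) / 13 = 49
R = √49 = 7  ⇒  r_B = 7 − 2 = 5

rB=5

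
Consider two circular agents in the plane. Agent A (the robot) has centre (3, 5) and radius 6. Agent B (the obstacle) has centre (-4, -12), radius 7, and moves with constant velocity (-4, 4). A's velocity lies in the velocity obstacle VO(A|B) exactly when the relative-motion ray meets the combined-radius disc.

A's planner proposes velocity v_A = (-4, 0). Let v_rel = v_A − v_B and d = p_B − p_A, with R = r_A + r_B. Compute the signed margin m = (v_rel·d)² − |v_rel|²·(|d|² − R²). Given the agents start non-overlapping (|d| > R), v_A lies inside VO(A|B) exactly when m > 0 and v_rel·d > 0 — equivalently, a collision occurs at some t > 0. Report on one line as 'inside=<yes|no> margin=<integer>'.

d = (-7, -17),  |d|² = 338;  R = 6+7 = 13,  c = 338−13² = 169
v_rel = (0, -4),  |v_rel|² = 16;  v_rel·d = (0)·(-7) + (-4)·(-17) = 68
16·t² − 136·t + 169 = 0  ⇒  m = 68² − 16·169 = 1920
m = 1920 > 0,  v_rel·d = 68 > 0  ⇒  inside

inside=yes margin=1920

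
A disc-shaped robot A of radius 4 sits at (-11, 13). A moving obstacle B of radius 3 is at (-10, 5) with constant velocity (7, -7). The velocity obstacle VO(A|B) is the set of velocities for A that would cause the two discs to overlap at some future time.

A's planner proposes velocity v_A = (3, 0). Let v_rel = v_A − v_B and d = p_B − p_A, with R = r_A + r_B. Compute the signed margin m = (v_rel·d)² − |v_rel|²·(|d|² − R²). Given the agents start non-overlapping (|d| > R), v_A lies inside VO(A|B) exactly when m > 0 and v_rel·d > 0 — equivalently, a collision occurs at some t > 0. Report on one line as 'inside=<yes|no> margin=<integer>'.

d = (1, -8),  |d|² = 65;  R = 4+3 = 7,  c = 65−7² = 16
v_rel = (-4, 7),  |v_rel|² = 65;  v_rel·d = (-4)·(1) + (7)·(-8) = -60
65·t² + 120·t + 16 = 0  ⇒  m = (-60)² − 65·16 = 2560
m = 2560 > 0,  v_rel·d = -60 < 0  ⇒  outside

inside=no margin=2560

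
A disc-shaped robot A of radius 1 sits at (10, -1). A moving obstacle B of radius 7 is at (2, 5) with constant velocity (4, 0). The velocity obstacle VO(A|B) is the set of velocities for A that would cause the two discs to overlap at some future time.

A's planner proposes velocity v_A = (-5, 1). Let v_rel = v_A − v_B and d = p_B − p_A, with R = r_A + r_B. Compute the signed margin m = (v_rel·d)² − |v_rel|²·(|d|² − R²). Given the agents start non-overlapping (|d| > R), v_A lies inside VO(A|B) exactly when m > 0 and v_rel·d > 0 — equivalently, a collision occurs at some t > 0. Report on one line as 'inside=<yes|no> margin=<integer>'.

d = (-8, 6),  |d|² = 100;  R = 1+7 = 8,  c = 100−8² = 36
v_rel = (-9, 1),  |v_rel|² = 82;  v_rel·d = (-9)·(-8) + (1)·(6) = 78
82·t² − 156·t + 36 = 0  ⇒  m = 78² − 82·36 = 3132
m = 3132 > 0,  v_rel·d = 78 > 0  ⇒  inside

inside=yes margin=3132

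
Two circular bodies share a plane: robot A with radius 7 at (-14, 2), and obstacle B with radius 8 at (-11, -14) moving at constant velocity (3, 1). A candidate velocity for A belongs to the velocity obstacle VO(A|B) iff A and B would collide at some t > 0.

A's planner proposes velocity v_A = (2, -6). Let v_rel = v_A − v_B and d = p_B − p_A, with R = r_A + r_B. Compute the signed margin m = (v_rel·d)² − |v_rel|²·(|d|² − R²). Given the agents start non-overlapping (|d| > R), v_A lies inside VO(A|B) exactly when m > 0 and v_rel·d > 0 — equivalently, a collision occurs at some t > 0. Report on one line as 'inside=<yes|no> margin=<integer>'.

d = (3, -16),  |d|² = 265;  R = 7+8 = 15,  c = 265−15² = 40
v_rel = (-1, -7),  |v_rel|² = 50;  v_rel·d = (-1)·(3) + (-7)·(-16) = 109
50·t² − 218·t + 40 = 0  ⇒  m = 109² − 50·40 = 9881
m = 9881 > 0,  v_rel·d = 109 > 0  ⇒  inside

inside=yes margin=9881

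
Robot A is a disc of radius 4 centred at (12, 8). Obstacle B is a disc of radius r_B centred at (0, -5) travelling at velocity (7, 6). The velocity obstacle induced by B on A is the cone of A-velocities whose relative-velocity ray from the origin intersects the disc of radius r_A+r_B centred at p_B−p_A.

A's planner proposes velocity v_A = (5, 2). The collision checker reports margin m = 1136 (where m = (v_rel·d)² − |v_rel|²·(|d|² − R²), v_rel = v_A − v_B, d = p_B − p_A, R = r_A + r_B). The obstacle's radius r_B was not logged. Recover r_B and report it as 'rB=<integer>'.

m = 1136
d = (-12, -13);  v_rel = (-2, -4),  |v_rel|² = 20
v_rel×d = (-2)·(-13) − (-4)·(-12) = -22
since m = R²·20 − (-22)²:  R² = (484 + 1136) / 20 = 81
R = √81 = 9  ⇒  r_B = 9 − 4 = 5

rB=5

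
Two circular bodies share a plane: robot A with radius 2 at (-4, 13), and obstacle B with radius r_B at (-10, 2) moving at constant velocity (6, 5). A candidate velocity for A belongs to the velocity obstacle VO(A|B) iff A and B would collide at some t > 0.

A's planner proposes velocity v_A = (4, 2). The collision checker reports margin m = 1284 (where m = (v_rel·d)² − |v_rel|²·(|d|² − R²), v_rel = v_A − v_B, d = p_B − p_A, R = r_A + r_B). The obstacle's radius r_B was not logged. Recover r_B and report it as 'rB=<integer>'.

m = 1284
d = (-6, -11);  v_rel = (-2, -3),  |v_rel|² = 13
v_rel×d = (-2)·(-11) − (-3)·(-6) = 4
since m = R²·13 − 4²:  R² = (16 + 1284) / 13 = 100
R = √100 = 10  ⇒  r_B = 10 − 2 = 8

rB=8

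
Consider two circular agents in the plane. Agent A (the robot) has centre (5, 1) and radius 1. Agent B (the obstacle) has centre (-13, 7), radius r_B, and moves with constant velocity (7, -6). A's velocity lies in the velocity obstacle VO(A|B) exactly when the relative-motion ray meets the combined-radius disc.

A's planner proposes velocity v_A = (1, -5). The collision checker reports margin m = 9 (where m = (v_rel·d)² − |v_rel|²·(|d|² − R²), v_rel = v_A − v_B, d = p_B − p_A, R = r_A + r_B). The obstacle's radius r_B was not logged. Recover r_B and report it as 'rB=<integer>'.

m = 9
d = (-18, 6);  v_rel = (-6, 1),  |v_rel|² = 37
v_rel×d = (-6)·(6) − (1)·(-18) = -18
since m = R²·37 − (-18)²:  R² = (324 + 9) / 37 = 9
R = √9 = 3  ⇒  r_B = 3 − 1 = 2

rB=2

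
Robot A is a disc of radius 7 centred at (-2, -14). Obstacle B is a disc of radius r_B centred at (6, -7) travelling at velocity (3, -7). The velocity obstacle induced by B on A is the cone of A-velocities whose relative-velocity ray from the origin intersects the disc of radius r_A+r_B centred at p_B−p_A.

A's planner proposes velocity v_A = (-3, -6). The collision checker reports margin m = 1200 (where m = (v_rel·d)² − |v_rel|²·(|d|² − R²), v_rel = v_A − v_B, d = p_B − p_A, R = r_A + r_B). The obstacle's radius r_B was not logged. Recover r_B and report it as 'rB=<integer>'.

m = 1200
d = (8, 7);  v_rel = (-6, 1),  |v_rel|² = 37
v_rel×d = (-6)·(7) − (1)·(8) = -50
since m = R²·37 − (-50)²:  R² = (2500 + 1200) / 37 = 100
R = √100 = 10  ⇒  r_B = 10 − 7 = 3

rB=3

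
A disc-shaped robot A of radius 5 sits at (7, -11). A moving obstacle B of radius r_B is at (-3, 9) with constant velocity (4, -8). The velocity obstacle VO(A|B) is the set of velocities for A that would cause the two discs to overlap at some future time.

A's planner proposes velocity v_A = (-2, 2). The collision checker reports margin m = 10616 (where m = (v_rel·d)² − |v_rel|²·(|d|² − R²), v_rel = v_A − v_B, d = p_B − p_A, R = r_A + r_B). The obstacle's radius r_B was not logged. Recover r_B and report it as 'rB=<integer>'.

m = 10616
d = (-10, 20);  v_rel = (-6, 10),  |v_rel|² = 136
v_rel×d = (-6)·(20) − (10)·(-10) = -20
since m = R²·136 − (-20)²:  R² = (400 + 10616) / 136 = 81
R = √81 = 9  ⇒  r_B = 9 − 5 = 4

rB=4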